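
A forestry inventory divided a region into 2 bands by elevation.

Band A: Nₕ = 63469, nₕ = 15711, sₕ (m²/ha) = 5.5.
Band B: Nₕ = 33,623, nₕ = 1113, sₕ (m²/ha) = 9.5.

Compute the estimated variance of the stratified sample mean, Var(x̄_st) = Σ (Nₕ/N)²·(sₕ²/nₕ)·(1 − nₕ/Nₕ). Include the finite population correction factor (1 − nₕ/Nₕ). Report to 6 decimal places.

N = 97092; Wₕ = Nₕ/N.
band A: (63469/97092)²·5.5²/15711·(1 − 15711/63469) = 0.000619102
band B: (33623/97092)²·9.5²/1113·(1 − 1113/33623) = 0.009402397
Sum = 0.010021499 → 0.010021.

0.010021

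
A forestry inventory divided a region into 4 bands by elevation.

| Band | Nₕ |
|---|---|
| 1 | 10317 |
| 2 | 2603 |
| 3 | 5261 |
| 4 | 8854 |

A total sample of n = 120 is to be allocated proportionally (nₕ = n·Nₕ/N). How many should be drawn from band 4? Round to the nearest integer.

39

N = 10317 + 2603 + 5261 + 8854 = 27035.
n_4 = 120·8854/27035 = 39.300... → 39.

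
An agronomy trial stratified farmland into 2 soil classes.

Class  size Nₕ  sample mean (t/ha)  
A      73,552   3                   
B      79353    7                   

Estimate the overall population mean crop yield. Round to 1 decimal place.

5.1

N = 73552 + 79353 = 152905.
Weight each subgroup mean by Nₕ/N and sum.
Σ Nₕx̄ₕ = 73552·3 + 79353·7 = 220656 + 555471 = 776127.
Divide by N: 776127 / 152905 = 5.076... → 5.1.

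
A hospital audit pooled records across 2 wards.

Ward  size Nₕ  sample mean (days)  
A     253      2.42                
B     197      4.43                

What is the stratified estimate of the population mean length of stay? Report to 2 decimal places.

3.30

N = 253 + 197 = 450.
Overall mean = Σ (Nₕ/N)·x̄ₕ — weight by population share, not a simple average.
Σ Nₕx̄ₕ = 253·2.42 + 197·4.43 = 612.26 + 872.71 = 1484.97.
Divide by N: 1484.97 / 450 = 3.2999... → 3.30.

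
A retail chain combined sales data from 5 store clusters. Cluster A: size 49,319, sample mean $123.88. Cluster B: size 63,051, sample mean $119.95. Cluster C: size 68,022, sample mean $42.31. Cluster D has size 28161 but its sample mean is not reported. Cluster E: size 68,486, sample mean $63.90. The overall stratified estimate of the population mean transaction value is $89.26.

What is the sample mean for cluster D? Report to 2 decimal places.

135.00

Σ Nₕx̄ₕ = N·μ, so 28161·x̄_D = 277039·89.26 − (49319·123.88 + 63051·119.95 + 68022·42.31 + 68486·63.90).
= 24728501.14 − 20926871.39 = 3801629.75.
x̄_D = 3801629.75 / 28161 = 134.9963... → 135.00.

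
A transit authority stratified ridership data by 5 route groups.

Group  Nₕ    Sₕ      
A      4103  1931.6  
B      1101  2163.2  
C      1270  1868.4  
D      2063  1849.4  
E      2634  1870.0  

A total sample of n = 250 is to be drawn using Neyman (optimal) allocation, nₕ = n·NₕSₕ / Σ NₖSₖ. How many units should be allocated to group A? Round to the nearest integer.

A: NₕSₕ = 4103·1931.6 = 7925354.8
B: NₕSₕ = 1101·2163.2 = 2381683.2
C: NₕSₕ = 1270·1868.4 = 2372868
D: NₕSₕ = 2063·1849.4 = 3815312.2
E: NₕSₕ = 2634·1870.0 = 4925580
Σ NₕSₕ = 21420798.2.
n_A = 250·7925354.8/21420798.2 = 92.496... → 92.

92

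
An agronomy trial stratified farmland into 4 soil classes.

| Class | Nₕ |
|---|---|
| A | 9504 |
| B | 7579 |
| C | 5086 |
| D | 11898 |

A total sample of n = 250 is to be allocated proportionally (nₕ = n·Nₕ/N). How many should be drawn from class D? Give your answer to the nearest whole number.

Share of class D = 11898/34067 = 0.34925.
Allocate 250 × 0.34925 = 87.313... → 87.

87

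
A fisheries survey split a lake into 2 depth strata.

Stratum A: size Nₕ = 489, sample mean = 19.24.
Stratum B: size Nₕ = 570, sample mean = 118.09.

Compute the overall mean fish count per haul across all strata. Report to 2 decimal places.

N = 489 + 570 = 1059.
The stratified mean weights each stratum mean by its population share Nₕ/N.
Σ Nₕx̄ₕ = 489·19.24 + 570·118.09 = 9408.36 + 67311.3 = 76719.66.
Divide by N: 76719.66 / 1059 = 72.4454... → 72.45.

72.45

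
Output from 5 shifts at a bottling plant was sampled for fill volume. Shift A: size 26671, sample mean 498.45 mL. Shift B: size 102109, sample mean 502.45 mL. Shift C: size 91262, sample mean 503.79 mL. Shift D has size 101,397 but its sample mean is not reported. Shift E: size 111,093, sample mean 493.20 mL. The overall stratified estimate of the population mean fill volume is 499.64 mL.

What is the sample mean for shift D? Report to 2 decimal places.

500.44

Σ Nₕx̄ₕ = N·μ, so 101397·x̄_D = 432532·499.64 − (26671·498.45 + 102109·502.45 + 91262·503.79 + 111093·493.20).
= 216110288.48 − 165366777.58 = 50743510.9.
x̄_D = 50743510.9 / 101397 = 500.4439... → 500.44.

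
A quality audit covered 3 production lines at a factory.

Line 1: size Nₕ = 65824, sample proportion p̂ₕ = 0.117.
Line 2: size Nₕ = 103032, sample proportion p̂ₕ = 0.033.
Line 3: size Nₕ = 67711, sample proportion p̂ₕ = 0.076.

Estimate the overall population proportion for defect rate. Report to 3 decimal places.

0.069

Wₕ = Nₕ/N with N = 236567: 0.2782, 0.4355, 0.2862.
p̂_st = 0.2782·0.117 + 0.4355·0.033 + 0.2862·0.076 ≈ 0.06868... → 0.069.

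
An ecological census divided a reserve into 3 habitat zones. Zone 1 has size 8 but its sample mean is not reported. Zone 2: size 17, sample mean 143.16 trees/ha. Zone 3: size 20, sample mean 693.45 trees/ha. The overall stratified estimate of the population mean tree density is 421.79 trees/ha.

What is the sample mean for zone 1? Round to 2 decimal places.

N = 8 + 17 + 20 = 45.
Overall total = μ·N = 421.79·45 = 18980.55.
Subtract the known strata: 17·143.16 + 20·693.45 = 16302.72.
Remaining total for zone 1: 18980.55 − 16302.72 = 2677.83.
Divide by its size: 2677.83 / 8 = 334.7288... → 334.73.

334.73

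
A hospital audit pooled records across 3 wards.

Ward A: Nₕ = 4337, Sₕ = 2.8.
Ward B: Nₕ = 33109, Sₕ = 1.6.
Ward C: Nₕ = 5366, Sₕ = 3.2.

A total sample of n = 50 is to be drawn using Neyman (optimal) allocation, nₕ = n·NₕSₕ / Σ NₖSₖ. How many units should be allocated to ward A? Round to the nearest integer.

7

Σ NₕSₕ = 4337·2.8 + 33109·1.6 + 5366·3.2 = 82289.2.
Share for A: 12143.6/82289.2 = 0.14757.
n_A = 50 × 0.14757 = 7.379... → 7.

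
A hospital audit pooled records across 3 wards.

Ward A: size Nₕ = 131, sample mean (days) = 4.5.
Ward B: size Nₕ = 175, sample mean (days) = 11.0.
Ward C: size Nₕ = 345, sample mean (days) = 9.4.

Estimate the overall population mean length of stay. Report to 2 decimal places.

N = 131 + 175 + 345 = 651.
The stratified mean weights each stratum mean by its population share Nₕ/N.
Σ Nₕx̄ₕ = 131·4.5 + 175·11.0 + 345·9.4 = 589.5 + 1925 + 3243 = 5757.5.
Divide by N: 5757.5 / 651 = 8.8441... → 8.84.

8.84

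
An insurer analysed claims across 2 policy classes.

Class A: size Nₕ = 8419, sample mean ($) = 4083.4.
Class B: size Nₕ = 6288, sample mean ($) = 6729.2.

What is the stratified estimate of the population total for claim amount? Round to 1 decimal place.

76691354.2

Estimate total by summing Nₕ·x̄ₕ over strata.
8419·4083.4 + 6288·6729.2 = 34378144.6 + 42313209.6 = 76691354.2.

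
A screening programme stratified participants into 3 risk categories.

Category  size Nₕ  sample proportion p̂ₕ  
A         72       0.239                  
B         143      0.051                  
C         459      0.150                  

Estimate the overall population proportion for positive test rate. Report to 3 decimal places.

0.139

N = 72 + 143 + 459 = 674.
Overall proportion = Σ (Nₕ/N)·p̂ₕ.
Σ Nₕp̂ₕ = 17.208 + 7.293 + 68.85 = 93.351.
93.351 / 674 = 0.13850... → 0.139.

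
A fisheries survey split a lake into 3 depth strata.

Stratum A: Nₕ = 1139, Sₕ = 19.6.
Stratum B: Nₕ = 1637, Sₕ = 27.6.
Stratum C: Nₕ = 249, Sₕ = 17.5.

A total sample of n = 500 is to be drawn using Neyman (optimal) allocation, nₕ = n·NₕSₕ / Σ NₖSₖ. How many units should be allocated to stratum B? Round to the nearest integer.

314

Σ NₕSₕ = 1139·19.6 + 1637·27.6 + 249·17.5 = 71863.1.
Share for B: 45181.2/71863.1 = 0.62871.
n_B = 500 × 0.62871 = 314.356... → 314.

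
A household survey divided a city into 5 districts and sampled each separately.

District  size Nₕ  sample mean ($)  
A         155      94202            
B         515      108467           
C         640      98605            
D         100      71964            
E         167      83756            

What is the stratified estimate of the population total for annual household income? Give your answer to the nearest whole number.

154752667

Estimate total by summing Nₕ·x̄ₕ over strata.
155·94202 + 515·108467 + 640·98605 + 100·71964 + 167·83756 = 14601310 + 55860505 + 63107200 + 7196400 + 13987252 = 154752667.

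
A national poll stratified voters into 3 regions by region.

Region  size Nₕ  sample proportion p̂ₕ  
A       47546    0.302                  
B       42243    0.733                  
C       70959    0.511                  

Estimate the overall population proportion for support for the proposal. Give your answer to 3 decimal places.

0.508

Wₕ = Nₕ/N with N = 160748: 0.2958, 0.2628, 0.4414.
p̂_st = 0.2958·0.302 + 0.2628·0.733 + 0.4414·0.511 ≈ 0.50752... → 0.508.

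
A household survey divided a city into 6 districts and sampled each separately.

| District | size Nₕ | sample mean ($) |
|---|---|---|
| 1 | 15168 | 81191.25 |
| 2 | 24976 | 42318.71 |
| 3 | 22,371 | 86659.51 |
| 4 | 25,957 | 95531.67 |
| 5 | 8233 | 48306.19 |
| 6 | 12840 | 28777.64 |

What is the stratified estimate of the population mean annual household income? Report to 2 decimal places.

68228.09

x̄_st = (Σ Nₕx̄ₕ) / (Σ Nₕ) = (15168·81191.25 + 24976·42318.71 + 22371·86659.51 + 25957·95531.67 + 8233·48306.19 + 12840·28777.64) / 109545
= 7474046197.23 / 109545 = 68228.0907... → 68228.09.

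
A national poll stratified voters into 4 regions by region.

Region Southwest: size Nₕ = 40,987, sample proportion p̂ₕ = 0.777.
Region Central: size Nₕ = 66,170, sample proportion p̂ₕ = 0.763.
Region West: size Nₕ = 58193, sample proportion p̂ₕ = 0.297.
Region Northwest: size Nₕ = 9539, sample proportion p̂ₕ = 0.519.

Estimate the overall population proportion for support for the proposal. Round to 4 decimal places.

Wₕ = Nₕ/N with N = 174889: 0.2344, 0.3784, 0.3327, 0.0545.
p̂_st = 0.2344·0.777 + 0.3784·0.763 + 0.3327·0.297 + 0.0545·0.519 ≈ 0.597915... → 0.5979.

0.5979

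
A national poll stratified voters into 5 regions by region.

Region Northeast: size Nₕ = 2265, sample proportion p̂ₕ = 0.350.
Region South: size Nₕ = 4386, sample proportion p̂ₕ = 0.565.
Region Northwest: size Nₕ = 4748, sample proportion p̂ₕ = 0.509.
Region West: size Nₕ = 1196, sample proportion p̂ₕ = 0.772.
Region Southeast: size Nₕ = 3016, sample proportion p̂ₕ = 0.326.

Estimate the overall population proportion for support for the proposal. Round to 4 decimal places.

0.4865

N = 2265 + 4386 + 4748 + 1196 + 3016 = 15611.
Overall proportion = Σ (Nₕ/N)·p̂ₕ.
Σ Nₕp̂ₕ = 792.75 + 2478.09 + 2416.732 + 923.312 + 983.216 = 7594.1.
7594.1 / 15611 = 0.486458... → 0.4865.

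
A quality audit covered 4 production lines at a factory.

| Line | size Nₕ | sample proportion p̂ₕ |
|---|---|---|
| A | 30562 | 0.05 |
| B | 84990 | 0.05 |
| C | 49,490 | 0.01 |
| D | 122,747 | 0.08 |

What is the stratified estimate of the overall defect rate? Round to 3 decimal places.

0.056

Wₕ = Nₕ/N with N = 287789: 0.1062, 0.2953, 0.1720, 0.4265.
p̂_st = 0.1062·0.05 + 0.2953·0.05 + 0.1720·0.01 + 0.4265·0.08 ≈ 0.05592... → 0.056.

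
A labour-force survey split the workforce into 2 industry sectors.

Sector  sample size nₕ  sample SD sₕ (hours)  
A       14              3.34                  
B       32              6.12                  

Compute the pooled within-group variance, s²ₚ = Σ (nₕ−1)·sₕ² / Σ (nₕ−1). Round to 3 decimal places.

29.684

A: (14−1)·3.34² = 13·11.1556 = 145.0228
B: (32−1)·6.12² = 31·37.4544 = 1161.0864
Numerator = 1306.1092; denominator = Σ(nₕ−1) = 44.
s²ₚ = 1306.1092/44 = 29.6843 → 29.684.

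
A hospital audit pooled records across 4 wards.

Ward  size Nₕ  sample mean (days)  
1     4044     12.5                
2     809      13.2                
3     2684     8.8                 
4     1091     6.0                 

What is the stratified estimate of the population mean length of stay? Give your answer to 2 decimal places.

N = 4044 + 809 + 2684 + 1091 = 8628.
Overall mean = Σ (Nₕ/N)·x̄ₕ — weight by population share, not a simple average.
Σ Nₕx̄ₕ = 4044·12.5 + 809·13.2 + 2684·8.8 + 1091·6.0 = 50550 + 10678.8 + 23619.2 + 6546 = 91394.
Divide by N: 91394 / 8628 = 10.5927... → 10.59.

10.59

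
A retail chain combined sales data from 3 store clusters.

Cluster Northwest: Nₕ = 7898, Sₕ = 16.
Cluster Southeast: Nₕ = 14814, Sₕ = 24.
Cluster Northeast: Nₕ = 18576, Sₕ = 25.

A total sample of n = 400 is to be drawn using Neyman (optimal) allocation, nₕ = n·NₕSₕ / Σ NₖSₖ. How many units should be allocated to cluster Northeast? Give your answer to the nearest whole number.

196

Σ NₕSₕ = 7898·16 + 14814·24 + 18576·25 = 946304.
Share for Northeast: 464400/946304 = 0.49075.
n_Northeast = 400 × 0.49075 = 196.301... → 196.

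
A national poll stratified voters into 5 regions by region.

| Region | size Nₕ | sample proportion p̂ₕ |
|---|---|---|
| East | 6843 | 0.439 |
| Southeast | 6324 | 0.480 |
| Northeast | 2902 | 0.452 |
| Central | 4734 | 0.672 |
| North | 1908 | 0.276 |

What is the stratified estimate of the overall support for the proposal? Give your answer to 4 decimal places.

N = 6843 + 6324 + 2902 + 4734 + 1908 = 22711.
Overall proportion = Σ (Nₕ/N)·p̂ₕ.
Σ Nₕp̂ₕ = 3004.077 + 3035.52 + 1311.704 + 3181.248 + 526.608 = 11059.157.
11059.157 / 22711 = 0.486952... → 0.4870.

0.4870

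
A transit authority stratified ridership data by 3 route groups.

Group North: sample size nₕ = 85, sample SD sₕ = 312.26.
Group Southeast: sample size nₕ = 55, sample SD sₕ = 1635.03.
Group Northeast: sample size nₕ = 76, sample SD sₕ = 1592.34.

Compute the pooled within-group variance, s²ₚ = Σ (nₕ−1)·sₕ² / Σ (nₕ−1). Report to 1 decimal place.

North: (85−1)·312.26² = 84·97506.3076 = 8190529.8384
Southeast: (55−1)·1635.03² = 54·2673323.1009 = 144359447.4486
Northeast: (76−1)·1592.34² = 75·2535546.6756 = 190166000.67
Numerator = 342715977.957; denominator = Σ(nₕ−1) = 213.
s²ₚ = 342715977.957/213 = 1608995.202... → 1608995.2.

1608995.2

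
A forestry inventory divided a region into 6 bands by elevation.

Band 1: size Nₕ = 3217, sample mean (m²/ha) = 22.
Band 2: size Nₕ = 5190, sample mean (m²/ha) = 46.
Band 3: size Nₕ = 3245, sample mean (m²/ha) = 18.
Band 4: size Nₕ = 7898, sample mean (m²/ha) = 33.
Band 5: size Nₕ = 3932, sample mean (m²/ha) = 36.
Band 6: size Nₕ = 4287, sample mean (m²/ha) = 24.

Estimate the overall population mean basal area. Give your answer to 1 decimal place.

31.4

N = 3217 + 5190 + 3245 + 7898 + 3932 + 4287 = 27769.
Weight each subgroup mean by Nₕ/N and sum.
Σ Nₕx̄ₕ = 3217·22 + 5190·46 + 3245·18 + 7898·33 + 3932·36 + 4287·24 = 70774 + 238740 + 58410 + 260634 + 141552 + 102888 = 872998.
Divide by N: 872998 / 27769 = 31.438... → 31.4.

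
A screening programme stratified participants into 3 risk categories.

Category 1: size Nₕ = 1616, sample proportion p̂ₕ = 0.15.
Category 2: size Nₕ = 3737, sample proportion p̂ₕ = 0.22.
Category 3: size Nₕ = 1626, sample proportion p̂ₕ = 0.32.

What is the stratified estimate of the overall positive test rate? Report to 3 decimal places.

0.227

N = 1616 + 3737 + 1626 = 6979.
Overall proportion = Σ (Nₕ/N)·p̂ₕ.
Σ Nₕp̂ₕ = 242.4 + 822.14 + 520.32 = 1584.86.
1584.86 / 6979 = 0.22709... → 0.227.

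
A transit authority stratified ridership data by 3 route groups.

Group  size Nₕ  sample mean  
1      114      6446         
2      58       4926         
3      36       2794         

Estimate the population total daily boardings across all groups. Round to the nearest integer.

1121136

Population total = Σ Nₕ·x̄ₕ (each stratum's size times its mean).
114·6446 + 58·4926 + 36·2794 = 734844 + 285708 + 100584 = 1121136.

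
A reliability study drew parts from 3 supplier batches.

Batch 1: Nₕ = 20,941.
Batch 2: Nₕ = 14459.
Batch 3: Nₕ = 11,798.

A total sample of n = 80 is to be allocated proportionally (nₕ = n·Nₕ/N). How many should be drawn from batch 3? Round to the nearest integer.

20

N = 20941 + 14459 + 11798 = 47198.
n_3 = 80·11798/47198 = 19.997... → 20.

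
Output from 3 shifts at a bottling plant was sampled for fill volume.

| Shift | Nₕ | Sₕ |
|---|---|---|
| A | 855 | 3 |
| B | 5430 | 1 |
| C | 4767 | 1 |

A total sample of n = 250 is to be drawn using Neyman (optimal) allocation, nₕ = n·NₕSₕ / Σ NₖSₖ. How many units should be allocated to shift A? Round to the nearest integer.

50

Σ NₕSₕ = 855·3 + 5430·1 + 4767·1 = 12762.
Share for A: 2565/12762 = 0.20099.
n_A = 250 × 0.20099 = 50.247... → 50.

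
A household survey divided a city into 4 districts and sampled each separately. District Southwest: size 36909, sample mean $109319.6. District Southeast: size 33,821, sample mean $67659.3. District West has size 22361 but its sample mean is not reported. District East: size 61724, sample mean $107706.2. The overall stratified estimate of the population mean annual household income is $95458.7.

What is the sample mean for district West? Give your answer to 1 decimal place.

80819.2

N = 36909 + 33821 + 22361 + 61724 = 154815.
Overall total = μ·N = 95458.7·154815 = 14778438640.5.
Subtract the known strata: 36909·109319.6 + 33821·67659.3 + 61724·107706.2 = 12971239790.5.
Remaining total for district West: 14778438640.5 − 12971239790.5 = 1807198850.
Divide by its size: 1807198850 / 22361 = 80819.232... → 80819.2.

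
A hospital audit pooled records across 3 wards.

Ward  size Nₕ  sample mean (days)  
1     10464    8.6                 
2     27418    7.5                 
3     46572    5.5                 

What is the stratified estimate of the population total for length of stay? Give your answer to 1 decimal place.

551771.4

Estimate total by summing Nₕ·x̄ₕ over strata.
10464·8.6 + 27418·7.5 + 46572·5.5 = 89990.4 + 205635 + 256146 = 551771.4.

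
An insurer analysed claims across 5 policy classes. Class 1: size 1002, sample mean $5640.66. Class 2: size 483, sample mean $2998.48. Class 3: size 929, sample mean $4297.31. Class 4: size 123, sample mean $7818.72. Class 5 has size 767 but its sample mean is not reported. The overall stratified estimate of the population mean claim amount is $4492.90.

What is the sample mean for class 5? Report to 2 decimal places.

3638.11

Σ Nₕx̄ₕ = N·μ, so 767·x̄_5 = 3304·4492.90 − (1002·5640.66 + 483·2998.48 + 929·4297.31 + 123·7818.72).
= 14844541.6 − 12054110.71 = 2790430.89.
x̄_5 = 2790430.89 / 767 = 3638.1107... → 3638.11.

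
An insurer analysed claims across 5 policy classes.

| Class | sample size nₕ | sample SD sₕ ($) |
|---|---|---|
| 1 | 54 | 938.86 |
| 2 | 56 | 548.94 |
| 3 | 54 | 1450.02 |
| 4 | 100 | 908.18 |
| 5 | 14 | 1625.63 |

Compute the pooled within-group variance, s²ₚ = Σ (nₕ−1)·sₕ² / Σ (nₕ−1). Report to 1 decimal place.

Degrees of freedom: 53 + 55 + 53 + 99 + 13 = 273.
Σ(nₕ−1)sₕ² = 53·881458.0996 + 55·301335.1236 + 53·2102558.0004 + 99·824790.9124 + 13·2642672.8969 = 290735333.0853.
s²ₚ = 290735333.0853 / 273 = 1064964.590... → 1064964.6.

1064964.6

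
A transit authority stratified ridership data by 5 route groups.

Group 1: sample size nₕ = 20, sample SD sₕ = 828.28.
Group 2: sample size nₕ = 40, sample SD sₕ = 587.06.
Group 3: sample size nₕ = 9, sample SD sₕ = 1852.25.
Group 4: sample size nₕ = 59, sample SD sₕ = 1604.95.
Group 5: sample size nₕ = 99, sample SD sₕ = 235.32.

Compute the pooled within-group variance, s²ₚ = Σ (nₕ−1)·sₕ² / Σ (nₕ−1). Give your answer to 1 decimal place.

940312.7

1: (20−1)·828.28² = 19·686047.7584 = 13034907.4096
2: (40−1)·587.06² = 39·344639.4436 = 13440938.3004
3: (9−1)·1852.25² = 8·3430830.0625 = 27446640.5
4: (59−1)·1604.95² = 58·2575864.5025 = 149400141.145
5: (99−1)·235.32² = 98·55375.5024 = 5426799.2352
Numerator = 208749426.5902; denominator = Σ(nₕ−1) = 222.
s²ₚ = 208749426.5902/222 = 940312.732... → 940312.7.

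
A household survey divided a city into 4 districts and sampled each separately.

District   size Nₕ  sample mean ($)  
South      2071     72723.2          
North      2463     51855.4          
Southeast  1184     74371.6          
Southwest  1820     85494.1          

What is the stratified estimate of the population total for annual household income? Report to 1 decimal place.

521984833.8

Population total = Σ Nₕ·x̄ₕ (each stratum's size times its mean).
2071·72723.2 + 2463·51855.4 + 1184·74371.6 + 1820·85494.1 = 150609747.2 + 127719850.2 + 88055974.4 + 155599262 = 521984833.8.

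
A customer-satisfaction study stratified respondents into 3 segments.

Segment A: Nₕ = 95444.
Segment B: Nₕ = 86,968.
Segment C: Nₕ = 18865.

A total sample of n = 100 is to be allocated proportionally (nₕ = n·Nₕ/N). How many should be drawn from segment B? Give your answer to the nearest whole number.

43

N = 95444 + 86968 + 18865 = 201277.
n_B = 100·86968/201277 = 43.208... → 43.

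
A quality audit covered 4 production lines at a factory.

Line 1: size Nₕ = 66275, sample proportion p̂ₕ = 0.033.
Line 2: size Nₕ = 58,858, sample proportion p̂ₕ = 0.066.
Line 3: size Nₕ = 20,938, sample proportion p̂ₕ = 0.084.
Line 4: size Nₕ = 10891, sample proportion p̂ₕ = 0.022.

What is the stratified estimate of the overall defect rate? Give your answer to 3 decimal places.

N = 66275 + 58858 + 20938 + 10891 = 156962.
Overall proportion = Σ (Nₕ/N)·p̂ₕ.
Σ Nₕp̂ₕ = 2187.075 + 3884.628 + 1758.792 + 239.602 = 8070.097.
8070.097 / 156962 = 0.05141... → 0.051.

0.051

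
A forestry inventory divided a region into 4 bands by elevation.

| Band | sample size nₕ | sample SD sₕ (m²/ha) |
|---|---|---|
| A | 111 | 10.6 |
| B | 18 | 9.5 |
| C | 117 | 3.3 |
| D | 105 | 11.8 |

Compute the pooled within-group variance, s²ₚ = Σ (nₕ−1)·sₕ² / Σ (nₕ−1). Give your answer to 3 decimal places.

Degrees of freedom: 110 + 17 + 116 + 104 = 347.
Σ(nₕ−1)sₕ² = 110·112.36 + 17·90.25 + 116·10.89 + 104·139.24 = 29638.05.
s²ₚ = 29638.05 / 347 = 85.41225... → 85.412.

85.412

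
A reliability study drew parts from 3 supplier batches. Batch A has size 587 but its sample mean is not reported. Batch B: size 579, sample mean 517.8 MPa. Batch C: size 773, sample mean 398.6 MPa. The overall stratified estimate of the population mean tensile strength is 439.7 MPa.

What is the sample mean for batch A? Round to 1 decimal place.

416.8

N = 587 + 579 + 773 = 1939.
Overall total = μ·N = 439.7·1939 = 852578.3.
Subtract the known strata: 579·517.8 + 773·398.6 = 607924.
Remaining total for batch A: 852578.3 − 607924 = 244654.3.
Divide by its size: 244654.3 / 587 = 416.788... → 416.8.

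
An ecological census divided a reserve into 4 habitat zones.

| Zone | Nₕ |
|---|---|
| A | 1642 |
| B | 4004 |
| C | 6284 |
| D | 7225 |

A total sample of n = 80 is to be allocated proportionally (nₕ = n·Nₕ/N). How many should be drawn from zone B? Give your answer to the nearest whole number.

Share of zone B = 4004/19155 = 0.20903.
Allocate 80 × 0.20903 = 16.723... → 17.

17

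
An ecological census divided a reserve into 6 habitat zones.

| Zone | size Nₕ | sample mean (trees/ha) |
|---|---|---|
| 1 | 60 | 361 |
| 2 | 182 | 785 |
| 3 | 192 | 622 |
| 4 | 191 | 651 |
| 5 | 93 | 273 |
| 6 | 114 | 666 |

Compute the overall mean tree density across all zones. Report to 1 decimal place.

N = 60 + 182 + 192 + 191 + 93 + 114 = 832.
Overall mean = Σ (Nₕ/N)·x̄ₕ — weight by population share, not a simple average.
Σ Nₕx̄ₕ = 60·361 + 182·785 + 192·622 + 191·651 + 93·273 + 114·666 = 21660 + 142870 + 119424 + 124341 + 25389 + 75924 = 509608.
Divide by N: 509608 / 832 = 612.510... → 612.5.

612.5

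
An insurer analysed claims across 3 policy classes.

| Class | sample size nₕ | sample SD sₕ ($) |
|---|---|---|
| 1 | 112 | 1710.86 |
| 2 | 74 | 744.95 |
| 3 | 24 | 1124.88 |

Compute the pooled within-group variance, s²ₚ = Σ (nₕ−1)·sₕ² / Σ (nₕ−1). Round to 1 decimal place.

Degrees of freedom: 111 + 73 + 23 = 207.
Σ(nₕ−1)sₕ² = 111·2927041.9396 + 73·554950.5025 + 23·1265355.0144 = 394516207.3093.
s²ₚ = 394516207.3093 / 207 = 1905875.398... → 1905875.4.

1905875.4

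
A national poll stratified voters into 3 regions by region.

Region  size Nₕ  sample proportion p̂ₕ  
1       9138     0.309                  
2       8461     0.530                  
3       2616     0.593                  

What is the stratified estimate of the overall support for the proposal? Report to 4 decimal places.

N = 9138 + 8461 + 2616 = 20215.
Overall proportion = Σ (Nₕ/N)·p̂ₕ.
Σ Nₕp̂ₕ = 2823.642 + 4484.33 + 1551.288 = 8859.26.
8859.26 / 20215 = 0.438252... → 0.4383.

0.4383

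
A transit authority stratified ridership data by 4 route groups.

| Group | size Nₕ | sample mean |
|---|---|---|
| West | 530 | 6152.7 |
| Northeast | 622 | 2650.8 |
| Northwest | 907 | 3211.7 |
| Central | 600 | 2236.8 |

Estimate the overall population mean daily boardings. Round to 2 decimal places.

3446.72

N = 530 + 622 + 907 + 600 = 2659.
Weight each subgroup mean by Nₕ/N and sum.
Σ Nₕx̄ₕ = 530·6152.7 + 622·2650.8 + 907·3211.7 + 600·2236.8 = 3260931 + 1648797.6 + 2913011.9 + 1342080 = 9164820.5.
Divide by N: 9164820.5 / 2659 = 3446.7170... → 3446.72.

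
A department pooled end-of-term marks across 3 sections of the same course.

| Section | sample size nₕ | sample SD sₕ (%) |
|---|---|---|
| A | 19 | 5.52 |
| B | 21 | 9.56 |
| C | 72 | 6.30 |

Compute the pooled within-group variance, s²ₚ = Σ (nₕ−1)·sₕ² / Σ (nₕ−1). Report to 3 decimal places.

Degrees of freedom: 18 + 20 + 71 = 109.
Σ(nₕ−1)sₕ² = 18·30.4704 + 20·91.3936 + 71·39.69 = 5194.3292.
s²ₚ = 5194.3292 / 109 = 47.65440... → 47.654.

47.654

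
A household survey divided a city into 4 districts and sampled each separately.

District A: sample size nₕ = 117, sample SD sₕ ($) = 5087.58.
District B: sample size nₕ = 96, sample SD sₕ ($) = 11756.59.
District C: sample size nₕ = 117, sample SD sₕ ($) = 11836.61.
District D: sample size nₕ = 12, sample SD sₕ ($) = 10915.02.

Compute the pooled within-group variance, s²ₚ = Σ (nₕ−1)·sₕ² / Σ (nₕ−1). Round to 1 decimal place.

Degrees of freedom: 116 + 95 + 116 + 11 = 338.
Σ(nₕ−1)sₕ² = 116·25883470.2564 + 95·138217408.4281 + 116·140105336.2921 + 11·119137661.6004 = 33695869637.8999.
s²ₚ = 33695869637.8999 / 338 = 99691922.006... → 99691922.0.

99691922.0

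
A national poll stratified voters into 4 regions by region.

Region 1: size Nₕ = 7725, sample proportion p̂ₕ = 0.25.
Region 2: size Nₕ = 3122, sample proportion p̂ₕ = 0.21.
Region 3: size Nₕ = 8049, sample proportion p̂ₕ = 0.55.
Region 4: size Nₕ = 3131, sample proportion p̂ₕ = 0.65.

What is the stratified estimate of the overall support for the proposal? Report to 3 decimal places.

N = 7725 + 3122 + 8049 + 3131 = 22027.
Overall proportion = Σ (Nₕ/N)·p̂ₕ.
Σ Nₕp̂ₕ = 1931.25 + 655.62 + 4426.95 + 2035.15 = 9048.97.
9048.97 / 22027 = 0.41081... → 0.411.

0.411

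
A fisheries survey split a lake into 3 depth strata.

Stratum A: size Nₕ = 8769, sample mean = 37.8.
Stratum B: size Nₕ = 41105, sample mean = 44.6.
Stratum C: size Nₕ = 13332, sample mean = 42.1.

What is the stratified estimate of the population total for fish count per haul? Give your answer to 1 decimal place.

Population total = Σ Nₕ·x̄ₕ (each stratum's size times its mean).
8769·37.8 + 41105·44.6 + 13332·42.1 = 331468.2 + 1833283 + 561277.2 = 2726028.4.

2726028.4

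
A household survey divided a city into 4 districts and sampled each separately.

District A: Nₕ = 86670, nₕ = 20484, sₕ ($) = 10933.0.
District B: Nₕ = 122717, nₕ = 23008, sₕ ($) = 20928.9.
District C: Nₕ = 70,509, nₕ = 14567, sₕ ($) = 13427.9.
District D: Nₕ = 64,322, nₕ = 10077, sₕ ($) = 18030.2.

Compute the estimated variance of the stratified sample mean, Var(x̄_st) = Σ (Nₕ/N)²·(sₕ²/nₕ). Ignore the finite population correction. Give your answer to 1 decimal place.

4435.4

N = 344218; Wₕ = Nₕ/N.
district A: (86670/344218)²·10933.0²/20484 = 369.9426
district B: (122717/344218)²·20928.9²/23008 = 2419.6706
district C: (70509/344218)²·13427.9²/14567 = 519.3594
district D: (64322/344218)²·18030.2²/10077 = 1126.4755
Sum = 4435.4481 → 4435.4.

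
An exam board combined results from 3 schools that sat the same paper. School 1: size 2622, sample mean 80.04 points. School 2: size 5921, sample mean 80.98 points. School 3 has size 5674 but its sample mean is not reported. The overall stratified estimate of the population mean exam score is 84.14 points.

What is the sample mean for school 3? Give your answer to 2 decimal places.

N = 2622 + 5921 + 5674 = 14217.
Overall total = μ·N = 84.14·14217 = 1196218.38.
Subtract the known strata: 2622·80.04 + 5921·80.98 = 689347.46.
Remaining total for school 3: 1196218.38 − 689347.46 = 506870.92.
Divide by its size: 506870.92 / 5674 = 89.3322... → 89.33.

89.33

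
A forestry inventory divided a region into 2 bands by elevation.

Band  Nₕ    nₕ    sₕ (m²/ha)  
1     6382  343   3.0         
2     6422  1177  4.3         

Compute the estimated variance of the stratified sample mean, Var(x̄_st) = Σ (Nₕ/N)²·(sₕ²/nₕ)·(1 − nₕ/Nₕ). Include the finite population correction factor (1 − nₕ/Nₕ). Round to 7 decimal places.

0.0093961

N = 12804. Term for each stratum: Wₕ²sₕ²/nₕ·(1−nₕ/Nₕ).
Var(x̄_st) = 0.0061684903 + 0.0032276387 = 0.0093961290 → 0.0093961.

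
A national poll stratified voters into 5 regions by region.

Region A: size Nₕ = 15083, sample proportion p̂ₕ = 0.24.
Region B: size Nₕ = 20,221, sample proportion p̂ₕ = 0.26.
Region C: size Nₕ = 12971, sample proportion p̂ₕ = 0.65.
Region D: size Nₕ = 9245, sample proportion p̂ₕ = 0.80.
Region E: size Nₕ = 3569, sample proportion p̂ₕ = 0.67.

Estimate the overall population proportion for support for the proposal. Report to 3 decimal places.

Wₕ = Nₕ/N with N = 61089: 0.2469, 0.3310, 0.2123, 0.1513, 0.0584.
p̂_st = 0.2469·0.24 + 0.3310·0.26 + 0.2123·0.65 + 0.1513·0.80 + 0.0584·0.67 ≈ 0.44355... → 0.444.

0.444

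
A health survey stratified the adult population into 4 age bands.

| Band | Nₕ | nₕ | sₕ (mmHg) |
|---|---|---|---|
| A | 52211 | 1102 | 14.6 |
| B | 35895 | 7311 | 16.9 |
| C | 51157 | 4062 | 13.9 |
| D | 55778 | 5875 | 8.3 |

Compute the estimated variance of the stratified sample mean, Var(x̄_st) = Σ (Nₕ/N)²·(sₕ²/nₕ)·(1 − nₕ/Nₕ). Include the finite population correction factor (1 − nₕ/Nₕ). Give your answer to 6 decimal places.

N = 195041; Wₕ = Nₕ/N.
band A: (52211/195041)²·14.6²/1102·(1 − 1102/52211) = 0.013568495
band B: (35895/195041)²·16.9²/7311·(1 − 7311/35895) = 0.001053663
band C: (51157/195041)²·13.9²/4062·(1 − 4062/51157) = 0.003012435
band D: (55778/195041)²·8.3²/5875·(1 − 5875/55778) = 0.000857998
Sum = 0.018492591 → 0.018493.

0.018493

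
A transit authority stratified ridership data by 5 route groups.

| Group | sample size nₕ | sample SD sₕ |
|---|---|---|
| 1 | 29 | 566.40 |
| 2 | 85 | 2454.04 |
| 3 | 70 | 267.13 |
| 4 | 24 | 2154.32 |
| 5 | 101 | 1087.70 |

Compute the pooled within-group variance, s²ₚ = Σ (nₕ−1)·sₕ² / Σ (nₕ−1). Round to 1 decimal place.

2450114.9

1: (29−1)·566.40² = 28·320808.96 = 8982650.88
2: (85−1)·2454.04² = 84·6022312.3216 = 505874235.0144
3: (70−1)·267.13² = 69·71358.4369 = 4923732.1461
4: (24−1)·2154.32² = 23·4641094.6624 = 106745177.2352
5: (101−1)·1087.70² = 100·1183091.29 = 118309129
Numerator = 744834924.2757; denominator = Σ(nₕ−1) = 304.
s²ₚ = 744834924.2757/304 = 2450114.882... → 2450114.9.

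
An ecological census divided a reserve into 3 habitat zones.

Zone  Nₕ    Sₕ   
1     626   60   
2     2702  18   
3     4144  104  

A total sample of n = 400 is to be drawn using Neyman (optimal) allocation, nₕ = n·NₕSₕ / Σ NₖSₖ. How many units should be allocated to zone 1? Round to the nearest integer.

Σ NₕSₕ = 626·60 + 2702·18 + 4144·104 = 517172.
Share for 1: 37560/517172 = 0.07263.
n_1 = 400 × 0.07263 = 29.050... → 29.

29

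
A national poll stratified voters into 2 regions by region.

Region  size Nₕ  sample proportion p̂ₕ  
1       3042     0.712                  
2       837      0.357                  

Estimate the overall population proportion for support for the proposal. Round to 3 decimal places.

0.635

N = 3042 + 837 = 3879.
Overall proportion = Σ (Nₕ/N)·p̂ₕ.
Σ Nₕp̂ₕ = 2165.904 + 298.809 = 2464.713.
2464.713 / 3879 = 0.63540... → 0.635.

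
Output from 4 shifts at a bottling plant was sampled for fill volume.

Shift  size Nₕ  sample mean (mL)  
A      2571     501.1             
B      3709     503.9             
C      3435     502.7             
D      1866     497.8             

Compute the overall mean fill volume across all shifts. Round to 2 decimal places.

N = 11581; weights Wₕ = Nₕ/N = (0.2220, 0.3203, 0.2966, 0.1611).
x̄_st = Σ Wₕ·x̄ₕ = 0.2220·501.1 + 0.3203·503.9 + 0.2966·502.7 + 0.1611·497.8 ≈ 501.9396...
→ 501.94.

501.94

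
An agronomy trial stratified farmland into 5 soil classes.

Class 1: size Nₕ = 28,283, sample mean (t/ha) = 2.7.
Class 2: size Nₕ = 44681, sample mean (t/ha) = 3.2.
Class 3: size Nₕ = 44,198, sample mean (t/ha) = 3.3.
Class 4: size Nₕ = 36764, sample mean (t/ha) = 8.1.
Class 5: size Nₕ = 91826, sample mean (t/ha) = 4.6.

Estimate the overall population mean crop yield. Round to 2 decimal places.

N = 28283 + 44681 + 44198 + 36764 + 91826 = 245752.
Overall mean = Σ (Nₕ/N)·x̄ₕ — weight by population share, not a simple average.
Σ Nₕx̄ₕ = 28283·2.7 + 44681·3.2 + 44198·3.3 + 36764·8.1 + 91826·4.6 = 76364.1 + 142979.2 + 145853.4 + 297788.4 + 422399.6 = 1085384.7.
Divide by N: 1085384.7 / 245752 = 4.4166... → 4.42.

4.42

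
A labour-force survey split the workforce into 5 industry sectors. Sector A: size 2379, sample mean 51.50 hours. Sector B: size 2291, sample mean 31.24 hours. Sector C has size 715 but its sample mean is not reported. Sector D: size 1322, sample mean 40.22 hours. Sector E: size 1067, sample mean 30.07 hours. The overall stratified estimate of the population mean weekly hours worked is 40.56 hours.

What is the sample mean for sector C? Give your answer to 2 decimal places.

Σ Nₕx̄ₕ = N·μ, so 715·x̄_C = 7774·40.56 − (2379·51.50 + 2291·31.24 + 1322·40.22 + 1067·30.07).
= 315313.44 − 279344.87 = 35968.57.
x̄_C = 35968.57 / 715 = 50.3057... → 50.31.

50.31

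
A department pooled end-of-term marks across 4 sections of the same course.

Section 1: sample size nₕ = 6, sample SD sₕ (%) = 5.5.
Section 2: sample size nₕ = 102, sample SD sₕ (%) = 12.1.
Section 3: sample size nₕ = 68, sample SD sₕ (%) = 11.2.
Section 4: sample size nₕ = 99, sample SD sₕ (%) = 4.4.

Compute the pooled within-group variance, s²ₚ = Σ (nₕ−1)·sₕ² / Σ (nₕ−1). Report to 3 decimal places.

1: (6−1)·5.5² = 5·30.25 = 151.25
2: (102−1)·12.1² = 101·146.41 = 14787.41
3: (68−1)·11.2² = 67·125.44 = 8404.48
4: (99−1)·4.4² = 98·19.36 = 1897.28
Numerator = 25240.42; denominator = Σ(nₕ−1) = 271.
s²ₚ = 25240.42/271 = 93.13808... → 93.138.

93.138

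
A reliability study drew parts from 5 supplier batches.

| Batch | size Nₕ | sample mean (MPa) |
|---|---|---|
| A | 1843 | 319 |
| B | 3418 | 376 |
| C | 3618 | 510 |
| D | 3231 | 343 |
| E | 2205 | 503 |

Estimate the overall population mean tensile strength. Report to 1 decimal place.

x̄_st = (Σ Nₕx̄ₕ) / (Σ Nₕ) = (1843·319 + 3418·376 + 3618·510 + 3231·343 + 2205·503) / 14315
= 5935613 / 14315 = 414.643... → 414.6.

414.6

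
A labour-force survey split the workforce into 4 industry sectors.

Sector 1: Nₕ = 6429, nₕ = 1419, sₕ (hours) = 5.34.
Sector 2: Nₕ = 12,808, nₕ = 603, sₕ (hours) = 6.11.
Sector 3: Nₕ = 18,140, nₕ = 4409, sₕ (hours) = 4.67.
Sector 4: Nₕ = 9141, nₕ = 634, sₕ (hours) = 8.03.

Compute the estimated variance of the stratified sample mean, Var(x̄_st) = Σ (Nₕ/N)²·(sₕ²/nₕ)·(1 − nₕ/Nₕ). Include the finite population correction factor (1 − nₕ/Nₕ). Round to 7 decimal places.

0.0089957

N = 46518; Wₕ = Nₕ/N.
sector 1: (6429/46518)²·5.34²/1419·(1 − 1419/6429) = 0.0002991157
sector 2: (12808/46518)²·6.11²/603·(1 − 603/12808) = 0.0044724155
sector 3: (18140/46518)²·4.67²/4409·(1 − 4409/18140) = 0.0005693654
sector 4: (9141/46518)²·8.03²/634·(1 − 634/9141) = 0.0036548529
Sum = 0.0089957495 → 0.0089957.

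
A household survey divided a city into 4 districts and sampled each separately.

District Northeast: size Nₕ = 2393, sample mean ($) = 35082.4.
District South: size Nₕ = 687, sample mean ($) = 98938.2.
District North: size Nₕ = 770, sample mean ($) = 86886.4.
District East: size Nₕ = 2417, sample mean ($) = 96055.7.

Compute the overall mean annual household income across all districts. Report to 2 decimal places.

71962.96

N = 6267; weights Wₕ = Nₕ/N = (0.3818, 0.1096, 0.1229, 0.3857).
x̄_st = Σ Wₕ·x̄ₕ = 0.3818·35082.4 + 0.1096·98938.2 + 0.1229·86886.4 + 0.3857·96055.7 ≈ 71962.9618...
→ 71962.96.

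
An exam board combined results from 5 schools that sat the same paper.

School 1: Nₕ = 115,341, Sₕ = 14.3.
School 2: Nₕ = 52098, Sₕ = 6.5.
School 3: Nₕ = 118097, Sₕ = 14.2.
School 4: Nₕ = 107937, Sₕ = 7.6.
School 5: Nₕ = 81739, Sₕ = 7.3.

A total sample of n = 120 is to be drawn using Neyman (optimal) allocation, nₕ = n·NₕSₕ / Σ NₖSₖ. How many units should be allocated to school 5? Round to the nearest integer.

1: NₕSₕ = 115341·14.3 = 1649376.3
2: NₕSₕ = 52098·6.5 = 338637
3: NₕSₕ = 118097·14.2 = 1676977.4
4: NₕSₕ = 107937·7.6 = 820321.2
5: NₕSₕ = 81739·7.3 = 596694.7
Σ NₕSₕ = 5082006.6.
n_5 = 120·596694.7/5082006.6 = 14.090... → 14.

14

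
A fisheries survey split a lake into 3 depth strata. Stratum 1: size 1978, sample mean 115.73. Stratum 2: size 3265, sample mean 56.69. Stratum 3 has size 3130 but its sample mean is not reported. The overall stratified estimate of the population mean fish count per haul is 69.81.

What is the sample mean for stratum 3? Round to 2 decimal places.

Σ Nₕx̄ₕ = N·μ, so 3130·x̄_3 = 8373·69.81 − (1978·115.73 + 3265·56.69).
= 584519.13 − 414006.79 = 170512.34.
x̄_3 = 170512.34 / 3130 = 54.4768... → 54.48.

54.48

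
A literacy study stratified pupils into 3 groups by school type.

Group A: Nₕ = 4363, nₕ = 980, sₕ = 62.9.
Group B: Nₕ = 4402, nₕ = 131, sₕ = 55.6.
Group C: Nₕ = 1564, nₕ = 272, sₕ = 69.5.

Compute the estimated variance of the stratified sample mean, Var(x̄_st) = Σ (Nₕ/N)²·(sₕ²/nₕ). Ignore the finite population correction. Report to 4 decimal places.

5.4136

N = 10329; Wₕ = Nₕ/N.
group A: (4363/10329)²·62.9²/980 = 0.7203260
group B: (4402/10329)²·55.6²/131 = 4.2860952
group C: (1564/10329)²·69.5²/272 = 0.4071530
Sum = 5.4135742 → 5.4136.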